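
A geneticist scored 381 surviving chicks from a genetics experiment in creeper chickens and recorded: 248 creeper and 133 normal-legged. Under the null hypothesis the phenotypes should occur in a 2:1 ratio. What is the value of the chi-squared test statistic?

0.425

Expected counts for N = 381 under a 2:1 ratio (total parts = 3):
  creeper: 381 × 2/3 = 254
  normal-legged: 381 × 1/3 = 127
χ² = Σ (O − E)² / E
  creeper: (248 − 254)² / 254 = 0.1417
  normal-legged: (133 − 127)² / 127 = 0.2835
χ² = 0.1417 + 0.2835 = 0.4252 ≈ 0.425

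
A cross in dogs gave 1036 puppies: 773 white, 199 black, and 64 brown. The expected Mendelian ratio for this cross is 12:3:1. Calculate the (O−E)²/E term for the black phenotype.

0.116

Under the 12:3:1 hypothesis (Σ ratio = 16, N = 1036):
  white: 1036 × 12/16 = 777
  black: 1036 × 3/16 = 194.25
  brown: 1036 × 1/16 = 64.75
Contribution of black: (199 − 194.25)² / 194.25 = 0.1162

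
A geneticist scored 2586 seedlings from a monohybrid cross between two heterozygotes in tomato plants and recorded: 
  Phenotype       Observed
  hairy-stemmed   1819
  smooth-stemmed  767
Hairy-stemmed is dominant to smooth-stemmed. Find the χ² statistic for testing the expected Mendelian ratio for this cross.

29.946

For a monohybrid cross between heterozygotes with complete dominance, the expected phenotypic ratio is 3:1.
Expected counts for N = 2586 under a 3:1 ratio (total parts = 4):
  hairy-stemmed: 2586 × 3/4 = 1939.5
  smooth-stemmed: 2586 × 1/4 = 646.5
χ² = Σ (O − E)² / E
  hairy-stemmed: (1819 − 1939.5)² / 1939.5 = 7.4866
  smooth-stemmed: (767 − 646.5)² / 646.5 = 22.4598
χ² = 7.4866 + 22.4598 = 29.9464 ≈ 29.946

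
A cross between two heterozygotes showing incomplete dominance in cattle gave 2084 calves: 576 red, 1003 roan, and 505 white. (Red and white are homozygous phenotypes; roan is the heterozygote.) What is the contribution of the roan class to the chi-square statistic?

1.460

With incomplete dominance, a heterozygote × heterozygote cross gives a 1:2:1 phenotypic ratio.
Total ratio parts = 4. Expected numbers out of 2084:
  red: 2084 × 1/4 = 521
  roan: 2084 × 2/4 = 1042
  white: 2084 × 1/4 = 521
Contribution of roan: (1003 − 1042)² / 1042 = 1.4597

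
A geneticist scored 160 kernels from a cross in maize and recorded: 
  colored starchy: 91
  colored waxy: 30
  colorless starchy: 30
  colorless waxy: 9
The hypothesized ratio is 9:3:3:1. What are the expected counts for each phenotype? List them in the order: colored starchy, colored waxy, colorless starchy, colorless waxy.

The 9:3:3:1 ratio has 16 parts, so with N = 160 the expected counts are:
  colored starchy: 160 × 9/16 = 90
  colored waxy: 160 × 3/16 = 30
  colorless starchy: 160 × 3/16 = 30
  colorless waxy: 160 × 1/16 = 10

90, 30, 30, 10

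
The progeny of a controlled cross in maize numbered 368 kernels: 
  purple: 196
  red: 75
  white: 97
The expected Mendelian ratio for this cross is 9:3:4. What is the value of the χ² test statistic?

Total ratio parts = 16. Expected numbers out of 368:
  purple: 368 × 9/16 = 207
  red: 368 × 3/16 = 69
  white: 368 × 4/16 = 92
χ² = Σ (O − E)² / E
  purple: (196 − 207)² / 207 = 0.5845
  red: (75 − 69)² / 69 = 0.5217
  white: (97 − 92)² / 92 = 0.2717
χ² = 0.5845 + 0.5217 + 0.2717 = 1.3779 ≈ 1.378

1.378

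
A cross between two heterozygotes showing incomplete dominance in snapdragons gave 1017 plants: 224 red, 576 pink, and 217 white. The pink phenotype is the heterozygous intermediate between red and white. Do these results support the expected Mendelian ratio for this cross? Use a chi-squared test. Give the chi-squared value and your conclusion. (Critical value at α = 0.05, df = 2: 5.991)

18.017; not consistent

With incomplete dominance, a heterozygote × heterozygote cross gives a 1:2:1 phenotypic ratio.
Total ratio parts = 4. Expected numbers out of 1017:
  red: 1017 × 1/4 = 254.25
  pink: 1017 × 2/4 = 508.5
  white: 1017 × 1/4 = 254.25
χ² = Σ (O − E)² / E
  red: (224 − 254.25)² / 254.25 = 3.5991
  pink: (576 − 508.5)² / 508.5 = 8.9602
  white: (217 − 254.25)² / 254.25 = 5.4575
χ² = 3.5991 + 8.9602 + 5.4575 = 18.0168 ≈ 18.017
Degrees of freedom = 3 − 1 = 2; critical value at α = 0.05 is 5.991.
Since 18.017 > 5.991, we reject the null hypothesis — the data do not fit the 1:2:1 ratio.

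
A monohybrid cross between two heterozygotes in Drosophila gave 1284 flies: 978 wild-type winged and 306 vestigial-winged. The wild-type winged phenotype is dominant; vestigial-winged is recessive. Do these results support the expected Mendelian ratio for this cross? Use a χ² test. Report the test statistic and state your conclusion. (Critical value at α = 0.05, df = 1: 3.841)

0.935; consistent

For a monohybrid cross between heterozygotes with complete dominance, the expected phenotypic ratio is 3:1.
Under the 3:1 hypothesis (Σ ratio = 4, N = 1284):
  wild-type winged: 1284 × 3/4 = 963
  vestigial-winged: 1284 × 1/4 = 321
χ² = Σ (O − E)² / E
  wild-type winged: (978 − 963)² / 963 = 0.2336
  vestigial-winged: (306 − 321)² / 321 = 0.7009
χ² = 0.2336 + 0.7009 = 0.9345 ≈ 0.935
Degrees of freedom = 2 − 1 = 1; critical value at α = 0.05 is 3.841.
Since 0.935 < 3.841, we fail to reject the null hypothesis — the data are consistent with the 3:1 ratio.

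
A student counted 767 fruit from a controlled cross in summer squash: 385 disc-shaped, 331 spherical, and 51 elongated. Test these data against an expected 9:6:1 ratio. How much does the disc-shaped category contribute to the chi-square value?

4.998

The 9:6:1 ratio has 16 parts, so with N = 767 the expected counts are:
  disc-shaped: 767 × 9/16 = 431.4375
  spherical: 767 × 6/16 = 287.625
  elongated: 767 × 1/16 = 47.9375
Contribution of disc-shaped: (385 − 431.4375)² / 431.4375 = 4.9983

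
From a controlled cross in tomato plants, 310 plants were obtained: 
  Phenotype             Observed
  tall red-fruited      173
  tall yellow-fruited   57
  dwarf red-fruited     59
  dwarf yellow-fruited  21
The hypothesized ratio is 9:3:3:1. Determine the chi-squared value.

0.182

The 9:3:3:1 ratio has 16 parts, so with N = 310 the expected counts are:
  tall red-fruited: 310 × 9/16 = 174.375
  tall yellow-fruited: 310 × 3/16 = 58.125
  dwarf red-fruited: 310 × 3/16 = 58.125
  dwarf yellow-fruited: 310 × 1/16 = 19.375
χ² = Σ (O − E)² / E
  tall red-fruited: (173 − 174.375)² / 174.375 = 0.0108
  tall yellow-fruited: (57 − 58.125)² / 58.125 = 0.0218
  dwarf red-fruited: (59 − 58.125)² / 58.125 = 0.0132
  dwarf yellow-fruited: (21 − 19.375)² / 19.375 = 0.1363
χ² = 0.0108 + 0.0218 + 0.0132 + 0.1363 = 0.1821 ≈ 0.182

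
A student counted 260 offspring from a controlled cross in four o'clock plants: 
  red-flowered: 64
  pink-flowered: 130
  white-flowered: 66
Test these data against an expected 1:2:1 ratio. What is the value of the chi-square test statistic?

Expected counts for N = 260 under a 1:2:1 ratio (total parts = 4):
  red-flowered: 260 × 1/4 = 65
  pink-flowered: 260 × 2/4 = 130
  white-flowered: 260 × 1/4 = 65
χ² = Σ (O − E)² / E
  red-flowered: (64 − 65)² / 65 = 0.0154
  pink-flowered: (130 − 130)² / 130 = 0.0000
  white-flowered: (66 − 65)² / 65 = 0.0154
χ² = 0.0154 + 0.0000 + 0.0154 = 0.0308 ≈ 0.031

0.031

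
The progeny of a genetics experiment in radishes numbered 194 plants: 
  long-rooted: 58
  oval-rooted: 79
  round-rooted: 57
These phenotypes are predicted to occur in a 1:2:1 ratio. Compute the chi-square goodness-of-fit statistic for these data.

6.691

Expected counts for N = 194 under a 1:2:1 ratio (total parts = 4):
  long-rooted: 194 × 1/4 = 48.5
  oval-rooted: 194 × 2/4 = 97
  round-rooted: 194 × 1/4 = 48.5
χ² = Σ (O − E)² / E
  long-rooted: (58 − 48.5)² / 48.5 = 1.8608
  oval-rooted: (79 − 97)² / 97 = 3.3402
  round-rooted: (57 − 48.5)² / 48.5 = 1.4897
χ² = 1.8608 + 3.3402 + 1.4897 = 6.6907 ≈ 6.691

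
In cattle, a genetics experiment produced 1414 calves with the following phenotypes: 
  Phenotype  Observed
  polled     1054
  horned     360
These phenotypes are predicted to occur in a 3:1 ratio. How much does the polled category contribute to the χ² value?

0.040

Under the 3:1 hypothesis (Σ ratio = 4, N = 1414):
  polled: 1414 × 3/4 = 1060.5
  horned: 1414 × 1/4 = 353.5
Contribution of polled: (1054 − 1060.5)² / 1060.5 = 0.0398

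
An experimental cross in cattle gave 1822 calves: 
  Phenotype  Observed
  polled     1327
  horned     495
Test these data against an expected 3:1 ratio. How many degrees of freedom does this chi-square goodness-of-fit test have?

A goodness-of-fit test with 2 phenotype classes has df = 2 − 1 = 1.

1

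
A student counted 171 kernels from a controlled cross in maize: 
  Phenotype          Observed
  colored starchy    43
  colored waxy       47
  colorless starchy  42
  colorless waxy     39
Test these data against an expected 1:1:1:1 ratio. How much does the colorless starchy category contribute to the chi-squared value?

0.013

The 1:1:1:1 ratio has 4 parts, so with N = 171 the expected counts are:
  colored starchy: 171 × 1/4 = 42.75
  colored waxy: 171 × 1/4 = 42.75
  colorless starchy: 171 × 1/4 = 42.75
  colorless waxy: 171 × 1/4 = 42.75
Contribution of colorless starchy: (42 − 42.75)² / 42.75 = 0.0132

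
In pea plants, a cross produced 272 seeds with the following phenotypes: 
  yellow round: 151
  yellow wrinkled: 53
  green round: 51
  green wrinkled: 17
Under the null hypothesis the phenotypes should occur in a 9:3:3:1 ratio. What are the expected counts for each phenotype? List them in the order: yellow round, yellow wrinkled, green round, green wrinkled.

The 9:3:3:1 ratio has 16 parts, so with N = 272 the expected counts are:
  yellow round: 272 × 9/16 = 153
  yellow wrinkled: 272 × 3/16 = 51
  green round: 272 × 3/16 = 51
  green wrinkled: 272 × 1/16 = 17

153, 51, 51, 17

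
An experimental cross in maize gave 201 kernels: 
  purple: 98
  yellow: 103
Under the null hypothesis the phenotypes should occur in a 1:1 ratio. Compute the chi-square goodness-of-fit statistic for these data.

0.124

Under the 1:1 hypothesis (Σ ratio = 2, N = 201):
  purple: 201 × 1/2 = 100.5
  yellow: 201 × 1/2 = 100.5
χ² = Σ (O − E)² / E
  purple: (98 − 100.5)² / 100.5 = 0.0622
  yellow: (103 − 100.5)² / 100.5 = 0.0622
χ² = 0.0622 + 0.0622 = 0.1244 ≈ 0.124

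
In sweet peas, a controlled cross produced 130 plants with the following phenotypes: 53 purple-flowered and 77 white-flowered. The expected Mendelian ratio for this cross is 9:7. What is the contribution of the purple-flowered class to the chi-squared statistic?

Total ratio parts = 16. Expected numbers out of 130:
  purple-flowered: 130 × 9/16 = 73.125
  white-flowered: 130 × 7/16 = 56.875
Contribution of purple-flowered: (53 − 73.125)² / 73.125 = 5.5387

5.539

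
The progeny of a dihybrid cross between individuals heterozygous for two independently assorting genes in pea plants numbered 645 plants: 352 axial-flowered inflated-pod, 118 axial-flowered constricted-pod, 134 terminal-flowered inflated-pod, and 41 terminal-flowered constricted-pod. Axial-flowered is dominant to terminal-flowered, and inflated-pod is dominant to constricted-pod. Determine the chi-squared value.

1.816

A dihybrid F₂ with independent assortment and complete dominance at both loci gives a 9:3:3:1 phenotypic ratio.
Under the 9:3:3:1 hypothesis (Σ ratio = 16, N = 645):
  axial-flowered inflated-pod: 645 × 9/16 = 362.8125
  axial-flowered constricted-pod: 645 × 3/16 = 120.9375
  terminal-flowered inflated-pod: 645 × 3/16 = 120.9375
  terminal-flowered constricted-pod: 645 × 1/16 = 40.3125
χ² = Σ (O − E)² / E
  axial-flowered inflated-pod: (352 − 362.8125)² / 362.8125 = 0.3222
  axial-flowered constricted-pod: (118 − 120.9375)² / 120.9375 = 0.0714
  terminal-flowered inflated-pod: (134 − 120.9375)² / 120.9375 = 1.4109
  terminal-flowered constricted-pod: (41 − 40.3125)² / 40.3125 = 0.0117
χ² = 0.3222 + 0.0714 + 1.4109 + 0.0117 = 1.8162 ≈ 1.816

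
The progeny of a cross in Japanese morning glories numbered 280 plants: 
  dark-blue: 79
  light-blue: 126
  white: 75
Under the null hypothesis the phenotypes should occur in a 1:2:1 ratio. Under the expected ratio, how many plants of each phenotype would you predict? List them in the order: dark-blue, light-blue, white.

70, 140, 70

Under the 1:2:1 hypothesis (Σ ratio = 4, N = 280):
  dark-blue: 280 × 1/4 = 70
  light-blue: 280 × 2/4 = 140
  white: 280 × 1/4 = 70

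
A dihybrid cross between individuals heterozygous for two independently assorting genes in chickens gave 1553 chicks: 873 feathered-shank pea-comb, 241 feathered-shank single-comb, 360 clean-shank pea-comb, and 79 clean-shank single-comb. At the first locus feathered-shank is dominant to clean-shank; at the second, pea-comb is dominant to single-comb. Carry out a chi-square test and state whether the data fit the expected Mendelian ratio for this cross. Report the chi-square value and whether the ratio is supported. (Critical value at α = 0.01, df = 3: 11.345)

A dihybrid F₂ with independent assortment and complete dominance at both loci gives a 9:3:3:1 phenotypic ratio.
Under the 9:3:3:1 hypothesis (Σ ratio = 16, N = 1553):
  feathered-shank pea-comb: 1553 × 9/16 = 873.5625
  feathered-shank single-comb: 1553 × 3/16 = 291.1875
  clean-shank pea-comb: 1553 × 3/16 = 291.1875
  clean-shank single-comb: 1553 × 1/16 = 97.0625
χ² = Σ (O − E)² / E
  feathered-shank pea-comb: (873 − 873.5625)² / 873.5625 = 0.0004
  feathered-shank single-comb: (241 − 291.1875)² / 291.1875 = 8.6500
  clean-shank pea-comb: (360 − 291.1875)² / 291.1875 = 16.2616
  clean-shank single-comb: (79 − 97.0625)² / 97.0625 = 3.3613
χ² = 0.0004 + 8.6500 + 16.2616 + 3.3613 = 28.2733 ≈ 28.273
Degrees of freedom = 4 − 1 = 3; critical value at α = 0.01 is 11.345.
Since 28.273 > 11.345, we reject the null hypothesis — the data do not fit the 9:3:3:1 ratio.

28.273; not consistent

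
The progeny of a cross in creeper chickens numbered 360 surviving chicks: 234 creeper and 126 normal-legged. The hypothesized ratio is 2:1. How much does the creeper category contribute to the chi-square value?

Expected counts for N = 360 under a 2:1 ratio (total parts = 3):
  creeper: 360 × 2/3 = 240
  normal-legged: 360 × 1/3 = 120
Contribution of creeper: (234 − 240)² / 240 = 0.1500

0.150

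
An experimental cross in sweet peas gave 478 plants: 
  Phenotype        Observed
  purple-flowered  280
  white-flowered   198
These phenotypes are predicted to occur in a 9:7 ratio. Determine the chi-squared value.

Expected counts for N = 478 under a 9:7 ratio (total parts = 16):
  purple-flowered: 478 × 9/16 = 268.875
  white-flowered: 478 × 7/16 = 209.125
χ² = Σ (O − E)² / E
  purple-flowered: (280 − 268.875)² / 268.875 = 0.4603
  white-flowered: (198 − 209.125)² / 209.125 = 0.5918
χ² = 0.4603 + 0.5918 = 1.0521 ≈ 1.052

1.052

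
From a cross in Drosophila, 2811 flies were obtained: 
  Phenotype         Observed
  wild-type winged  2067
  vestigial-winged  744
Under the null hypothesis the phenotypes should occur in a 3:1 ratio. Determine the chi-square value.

3.228

Total ratio parts = 4. Expected numbers out of 2811:
  wild-type winged: 2811 × 3/4 = 2108.25
  vestigial-winged: 2811 × 1/4 = 702.75
χ² = Σ (O − E)² / E
  wild-type winged: (2067 − 2108.25)² / 2108.25 = 0.8071
  vestigial-winged: (744 − 702.75)² / 702.75 = 2.4213
χ² = 0.8071 + 2.4213 = 3.2284 ≈ 3.228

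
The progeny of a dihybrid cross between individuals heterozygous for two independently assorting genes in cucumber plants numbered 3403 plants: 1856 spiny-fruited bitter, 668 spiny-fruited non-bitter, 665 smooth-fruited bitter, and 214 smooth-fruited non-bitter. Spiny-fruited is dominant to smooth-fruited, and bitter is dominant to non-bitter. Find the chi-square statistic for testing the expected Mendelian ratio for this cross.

A dihybrid F₂ with independent assortment and complete dominance at both loci gives a 9:3:3:1 phenotypic ratio.
Under the 9:3:3:1 hypothesis (Σ ratio = 16, N = 3403):
  spiny-fruited bitter: 3403 × 9/16 = 1914.1875
  spiny-fruited non-bitter: 3403 × 3/16 = 638.0625
  smooth-fruited bitter: 3403 × 3/16 = 638.0625
  smooth-fruited non-bitter: 3403 × 1/16 = 212.6875
χ² = Σ (O − E)² / E
  spiny-fruited bitter: (1856 − 1914.1875)² / 1914.1875 = 1.7688
  spiny-fruited non-bitter: (668 − 638.0625)² / 638.0625 = 1.4046
  smooth-fruited bitter: (665 − 638.0625)² / 638.0625 = 1.1372
  smooth-fruited non-bitter: (214 − 212.6875)² / 212.6875 = 0.0081
χ² = 1.7688 + 1.4046 + 1.1372 + 0.0081 = 4.3187 ≈ 4.319

4.319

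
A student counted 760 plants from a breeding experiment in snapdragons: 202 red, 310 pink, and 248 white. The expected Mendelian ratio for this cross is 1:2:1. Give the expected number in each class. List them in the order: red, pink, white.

190, 380, 190

Total ratio parts = 4. Expected numbers out of 760:
  red: 760 × 1/4 = 190
  pink: 760 × 2/4 = 380
  white: 760 × 1/4 = 190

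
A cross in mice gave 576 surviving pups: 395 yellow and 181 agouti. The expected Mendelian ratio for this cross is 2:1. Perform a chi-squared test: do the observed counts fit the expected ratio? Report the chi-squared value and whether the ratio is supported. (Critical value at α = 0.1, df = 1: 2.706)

Under the 2:1 hypothesis (Σ ratio = 3, N = 576):
  yellow: 576 × 2/3 = 384
  agouti: 576 × 1/3 = 192
χ² = Σ (O − E)² / E
  yellow: (395 − 384)² / 384 = 0.3151
  agouti: (181 − 192)² / 192 = 0.6302
χ² = 0.3151 + 0.6302 = 0.9453 ≈ 0.945
Degrees of freedom = 2 − 1 = 1; critical value at α = 0.1 is 2.706.
Since 0.945 < 2.706, we fail to reject the null hypothesis — the data are consistent with the 2:1 ratio.

0.945; consistent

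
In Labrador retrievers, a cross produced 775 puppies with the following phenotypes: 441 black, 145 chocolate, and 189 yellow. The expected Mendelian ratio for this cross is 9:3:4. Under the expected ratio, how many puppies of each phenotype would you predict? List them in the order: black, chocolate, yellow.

Total ratio parts = 16. Expected numbers out of 775:
  black: 775 × 9/16 = 435.9375
  chocolate: 775 × 3/16 = 145.3125
  yellow: 775 × 4/16 = 193.75

435.9375, 145.3125, 193.75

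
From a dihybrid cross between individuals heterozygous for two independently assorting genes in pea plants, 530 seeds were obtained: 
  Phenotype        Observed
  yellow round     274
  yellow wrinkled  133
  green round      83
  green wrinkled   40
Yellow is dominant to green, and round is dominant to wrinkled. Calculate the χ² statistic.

A dihybrid F₂ with independent assortment and complete dominance at both loci gives a 9:3:3:1 phenotypic ratio.
Total ratio parts = 16. Expected numbers out of 530:
  yellow round: 530 × 9/16 = 298.125
  yellow wrinkled: 530 × 3/16 = 99.375
  green round: 530 × 3/16 = 99.375
  green wrinkled: 530 × 1/16 = 33.125
χ² = Σ (O − E)² / E
  yellow round: (274 − 298.125)² / 298.125 = 1.9523
  yellow wrinkled: (133 − 99.375)² / 99.375 = 11.3775
  green round: (83 − 99.375)² / 99.375 = 2.6983
  green wrinkled: (40 − 33.125)² / 33.125 = 1.4269
χ² = 1.9523 + 11.3775 + 2.6983 + 1.4269 = 17.455

17.455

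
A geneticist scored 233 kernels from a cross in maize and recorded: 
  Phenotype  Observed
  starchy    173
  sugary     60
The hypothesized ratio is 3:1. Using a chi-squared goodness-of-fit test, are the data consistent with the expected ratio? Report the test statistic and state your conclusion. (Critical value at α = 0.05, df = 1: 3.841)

The 3:1 ratio has 4 parts, so with N = 233 the expected counts are:
  starchy: 233 × 3/4 = 174.75
  sugary: 233 × 1/4 = 58.25
χ² = Σ (O − E)² / E
  starchy: (173 − 174.75)² / 174.75 = 0.0175
  sugary: (60 − 58.25)² / 58.25 = 0.0526
χ² = 0.0175 + 0.0526 = 0.0701 ≈ 0.070
Degrees of freedom = 2 − 1 = 1; critical value at α = 0.05 is 3.841.
Since 0.070 < 3.841, we fail to reject the null hypothesis — the data are consistent with the 3:1 ratio.

0.070; consistent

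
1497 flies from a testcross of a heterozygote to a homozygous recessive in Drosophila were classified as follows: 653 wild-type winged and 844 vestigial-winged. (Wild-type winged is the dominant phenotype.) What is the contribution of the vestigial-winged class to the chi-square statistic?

12.185

A testcross of a heterozygote (Aa × aa) gives a 1:1 phenotypic ratio.
Expected counts for N = 1497 under a 1:1 ratio (total parts = 2):
  wild-type winged: 1497 × 1/2 = 748.5
  vestigial-winged: 1497 × 1/2 = 748.5
Contribution of vestigial-winged: (844 − 748.5)² / 748.5 = 12.1847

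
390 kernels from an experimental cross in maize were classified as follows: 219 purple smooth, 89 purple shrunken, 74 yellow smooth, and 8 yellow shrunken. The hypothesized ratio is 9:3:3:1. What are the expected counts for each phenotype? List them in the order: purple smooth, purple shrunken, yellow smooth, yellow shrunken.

The 9:3:3:1 ratio has 16 parts, so with N = 390 the expected counts are:
  purple smooth: 390 × 9/16 = 219.375
  purple shrunken: 390 × 3/16 = 73.125
  yellow smooth: 390 × 3/16 = 73.125
  yellow shrunken: 390 × 1/16 = 24.375

219.375, 73.125, 73.125, 24.375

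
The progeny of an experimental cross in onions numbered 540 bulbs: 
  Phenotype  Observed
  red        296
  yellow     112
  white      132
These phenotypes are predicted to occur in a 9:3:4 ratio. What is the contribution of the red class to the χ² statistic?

Total ratio parts = 16. Expected numbers out of 540:
  red: 540 × 9/16 = 303.75
  yellow: 540 × 3/16 = 101.25
  white: 540 × 4/16 = 135
Contribution of red: (296 − 303.75)² / 303.75 = 0.1977

0.198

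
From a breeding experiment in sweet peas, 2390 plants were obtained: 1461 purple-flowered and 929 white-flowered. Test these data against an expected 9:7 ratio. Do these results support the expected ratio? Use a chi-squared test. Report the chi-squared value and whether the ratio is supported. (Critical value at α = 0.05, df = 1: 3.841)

Under the 9:7 hypothesis (Σ ratio = 16, N = 2390):
  purple-flowered: 2390 × 9/16 = 1344.375
  white-flowered: 2390 × 7/16 = 1045.625
χ² = Σ (O − E)² / E
  purple-flowered: (1461 − 1344.375)² / 1344.375 = 10.1173
  white-flowered: (929 − 1045.625)² / 1045.625 = 13.0079
χ² = 10.1173 + 13.0079 = 23.1252 ≈ 23.125
Degrees of freedom = 2 − 1 = 1; critical value at α = 0.05 is 3.841.
Since 23.125 > 3.841, we reject the null hypothesis — the data do not fit the 9:7 ratio.

23.125; not consistent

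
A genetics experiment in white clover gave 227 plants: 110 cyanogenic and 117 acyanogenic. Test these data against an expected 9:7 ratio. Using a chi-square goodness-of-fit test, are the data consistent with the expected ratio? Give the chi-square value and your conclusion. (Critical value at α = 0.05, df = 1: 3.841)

Total ratio parts = 16. Expected numbers out of 227:
  cyanogenic: 227 × 9/16 = 127.6875
  acyanogenic: 227 × 7/16 = 99.3125
χ² = Σ (O − E)² / E
  cyanogenic: (110 − 127.6875)² / 127.6875 = 2.4501
  acyanogenic: (117 − 99.3125)² / 99.3125 = 3.1501
χ² = 2.4501 + 3.1501 = 5.6002 ≈ 5.600
Degrees of freedom = 2 − 1 = 1; critical value at α = 0.05 is 3.841.
Since 5.600 > 3.841, we reject the null hypothesis — the data do not fit the 9:7 ratio.

5.600; not consistent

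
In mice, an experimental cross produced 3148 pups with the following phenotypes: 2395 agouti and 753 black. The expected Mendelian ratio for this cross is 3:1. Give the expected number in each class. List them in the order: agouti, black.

2361, 787

The 3:1 ratio has 4 parts, so with N = 3148 the expected counts are:
  agouti: 3148 × 3/4 = 2361
  black: 3148 × 1/4 = 787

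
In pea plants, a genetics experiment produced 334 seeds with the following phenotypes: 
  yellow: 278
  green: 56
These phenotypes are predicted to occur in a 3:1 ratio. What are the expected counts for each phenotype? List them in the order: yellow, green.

250.5, 83.5

Under the 3:1 hypothesis (Σ ratio = 4, N = 334):
  yellow: 334 × 3/4 = 250.5
  green: 334 × 1/4 = 83.5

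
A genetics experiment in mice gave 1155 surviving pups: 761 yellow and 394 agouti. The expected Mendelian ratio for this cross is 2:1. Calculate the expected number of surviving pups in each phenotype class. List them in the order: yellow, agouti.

770, 385

Total ratio parts = 3. Expected numbers out of 1155:
  yellow: 1155 × 2/3 = 770
  agouti: 1155 × 1/3 = 385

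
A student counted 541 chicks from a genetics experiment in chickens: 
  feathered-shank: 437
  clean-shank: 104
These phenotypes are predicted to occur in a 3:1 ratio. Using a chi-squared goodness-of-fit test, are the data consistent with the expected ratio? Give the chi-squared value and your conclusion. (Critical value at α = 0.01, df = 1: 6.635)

9.627; not consistent

Total ratio parts = 4. Expected numbers out of 541:
  feathered-shank: 541 × 3/4 = 405.75
  clean-shank: 541 × 1/4 = 135.25
χ² = Σ (O − E)² / E
  feathered-shank: (437 − 405.75)² / 405.75 = 2.4068
  clean-shank: (104 − 135.25)² / 135.25 = 7.2204
χ² = 2.4068 + 7.2204 = 9.6272 ≈ 9.627
Degrees of freedom = 2 − 1 = 1; critical value at α = 0.01 is 6.635.
Since 9.627 > 6.635, we reject the null hypothesis — the data do not fit the 3:1 ratio.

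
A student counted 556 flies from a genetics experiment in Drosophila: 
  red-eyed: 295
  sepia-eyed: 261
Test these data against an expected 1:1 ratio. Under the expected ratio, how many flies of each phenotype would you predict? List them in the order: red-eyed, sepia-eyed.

278, 278

Total ratio parts = 2. Expected numbers out of 556:
  red-eyed: 556 × 1/2 = 278
  sepia-eyed: 556 × 1/2 = 278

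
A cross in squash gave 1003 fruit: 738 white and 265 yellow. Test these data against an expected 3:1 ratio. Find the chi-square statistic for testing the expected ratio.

The 3:1 ratio has 4 parts, so with N = 1003 the expected counts are:
  white: 1003 × 3/4 = 752.25
  yellow: 1003 × 1/4 = 250.75
χ² = Σ (O − E)² / E
  white: (738 − 752.25)² / 752.25 = 0.2699
  yellow: (265 − 250.75)² / 250.75 = 0.8098
χ² = 0.2699 + 0.8098 = 1.0797 ≈ 1.080

1.080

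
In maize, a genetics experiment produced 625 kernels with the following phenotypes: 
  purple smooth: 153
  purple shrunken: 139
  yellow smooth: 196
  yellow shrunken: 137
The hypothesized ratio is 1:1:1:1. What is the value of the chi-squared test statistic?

Total ratio parts = 4. Expected numbers out of 625:
  purple smooth: 625 × 1/4 = 156.25
  purple shrunken: 625 × 1/4 = 156.25
  yellow smooth: 625 × 1/4 = 156.25
  yellow shrunken: 625 × 1/4 = 156.25
χ² = Σ (O − E)² / E
  purple smooth: (153 − 156.25)² / 156.25 = 0.0676
  purple shrunken: (139 − 156.25)² / 156.25 = 1.9044
  yellow smooth: (196 − 156.25)² / 156.25 = 10.1124
  yellow shrunken: (137 − 156.25)² / 156.25 = 2.3716
χ² = 0.0676 + 1.9044 + 10.1124 + 2.3716 = 14.456

14.456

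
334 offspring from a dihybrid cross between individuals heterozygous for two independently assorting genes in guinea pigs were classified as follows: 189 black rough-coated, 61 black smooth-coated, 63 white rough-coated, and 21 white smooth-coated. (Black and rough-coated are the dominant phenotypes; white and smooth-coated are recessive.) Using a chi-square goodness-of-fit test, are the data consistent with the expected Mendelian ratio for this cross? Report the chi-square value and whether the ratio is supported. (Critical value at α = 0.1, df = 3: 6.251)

A dihybrid F₂ with independent assortment and complete dominance at both loci gives a 9:3:3:1 phenotypic ratio.
The 9:3:3:1 ratio has 16 parts, so with N = 334 the expected counts are:
  black rough-coated: 334 × 9/16 = 187.875
  black smooth-coated: 334 × 3/16 = 62.625
  white rough-coated: 334 × 3/16 = 62.625
  white smooth-coated: 334 × 1/16 = 20.875
χ² = Σ (O − E)² / E
  black rough-coated: (189 − 187.875)² / 187.875 = 0.0067
  black smooth-coated: (61 − 62.625)² / 62.625 = 0.0422
  white rough-coated: (63 − 62.625)² / 62.625 = 0.0022
  white smooth-coated: (21 − 20.875)² / 20.875 = 0.0007
χ² = 0.0067 + 0.0422 + 0.0022 + 0.0007 = 0.0518 ≈ 0.052
Degrees of freedom = 4 − 1 = 3; critical value at α = 0.1 is 6.251.
Since 0.052 < 6.251, we fail to reject the null hypothesis — the data are consistent with the 9:3:3:1 ratio.

0.052; consistent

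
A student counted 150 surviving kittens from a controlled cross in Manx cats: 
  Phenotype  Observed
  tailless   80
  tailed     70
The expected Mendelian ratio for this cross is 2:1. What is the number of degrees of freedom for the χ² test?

A goodness-of-fit test with 2 phenotype classes has df = 2 − 1 = 1.

1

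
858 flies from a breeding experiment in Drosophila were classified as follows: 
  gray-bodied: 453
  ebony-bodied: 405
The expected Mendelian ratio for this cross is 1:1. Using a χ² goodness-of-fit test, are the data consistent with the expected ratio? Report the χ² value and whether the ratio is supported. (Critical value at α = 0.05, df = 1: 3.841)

2.685; consistent

Total ratio parts = 2. Expected numbers out of 858:
  gray-bodied: 858 × 1/2 = 429
  ebony-bodied: 858 × 1/2 = 429
χ² = Σ (O − E)² / E
  gray-bodied: (453 − 429)² / 429 = 1.3427
  ebony-bodied: (405 − 429)² / 429 = 1.3427
χ² = 1.3427 + 1.3427 = 2.6854 ≈ 2.685
Degrees of freedom = 2 − 1 = 1; critical value at α = 0.05 is 3.841.
Since 2.685 < 3.841, we fail to reject the null hypothesis — the data are consistent with the 1:1 ratio.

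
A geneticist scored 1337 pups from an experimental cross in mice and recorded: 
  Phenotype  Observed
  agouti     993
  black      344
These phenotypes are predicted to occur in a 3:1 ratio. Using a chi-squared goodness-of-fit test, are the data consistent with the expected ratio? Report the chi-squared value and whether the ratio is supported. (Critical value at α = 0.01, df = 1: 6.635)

Expected counts for N = 1337 under a 3:1 ratio (total parts = 4):
  agouti: 1337 × 3/4 = 1002.75
  black: 1337 × 1/4 = 334.25
χ² = Σ (O − E)² / E
  agouti: (993 − 1002.75)² / 1002.75 = 0.0948
  black: (344 − 334.25)² / 334.25 = 0.2844
χ² = 0.0948 + 0.2844 = 0.3792 ≈ 0.379
Degrees of freedom = 2 − 1 = 1; critical value at α = 0.01 is 6.635.
Since 0.379 < 6.635, we fail to reject the null hypothesis — the data are consistent with the 3:1 ratio.

0.379; consistent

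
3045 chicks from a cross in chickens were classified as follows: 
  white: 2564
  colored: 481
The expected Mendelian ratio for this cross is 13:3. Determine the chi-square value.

The 13:3 ratio has 16 parts, so with N = 3045 the expected counts are:
  white: 3045 × 13/16 = 2474.0625
  colored: 3045 × 3/16 = 570.9375
χ² = Σ (O − E)² / E
  white: (2564 − 2474.0625)² / 2474.0625 = 3.2694
  colored: (481 − 570.9375)² / 570.9375 = 14.1675
χ² = 3.2694 + 14.1675 = 17.4369 ≈ 17.437

17.437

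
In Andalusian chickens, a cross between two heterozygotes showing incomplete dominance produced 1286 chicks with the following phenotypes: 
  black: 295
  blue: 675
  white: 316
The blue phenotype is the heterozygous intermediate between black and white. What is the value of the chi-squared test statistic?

With incomplete dominance, a heterozygote × heterozygote cross gives a 1:2:1 phenotypic ratio.
Total ratio parts = 4. Expected numbers out of 1286:
  black: 1286 × 1/4 = 321.5
  blue: 1286 × 2/4 = 643
  white: 1286 × 1/4 = 321.5
χ² = Σ (O − E)² / E
  black: (295 − 321.5)² / 321.5 = 2.1843
  blue: (675 − 643)² / 643 = 1.5925
  white: (316 − 321.5)² / 321.5 = 0.0941
χ² = 2.1843 + 1.5925 + 0.0941 = 3.8709 ≈ 3.871

3.871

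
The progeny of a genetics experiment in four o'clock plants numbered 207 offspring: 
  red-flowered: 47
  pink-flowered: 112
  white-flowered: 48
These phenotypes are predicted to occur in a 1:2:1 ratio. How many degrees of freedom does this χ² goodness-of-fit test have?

A goodness-of-fit test with 3 phenotype classes has df = 3 − 1 = 2.

2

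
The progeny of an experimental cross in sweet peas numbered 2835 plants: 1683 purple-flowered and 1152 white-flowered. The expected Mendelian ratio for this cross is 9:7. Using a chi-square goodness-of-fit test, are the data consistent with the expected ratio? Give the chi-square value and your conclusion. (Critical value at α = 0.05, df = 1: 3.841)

11.179; not consistent

The 9:7 ratio has 16 parts, so with N = 2835 the expected counts are:
  purple-flowered: 2835 × 9/16 = 1594.6875
  white-flowered: 2835 × 7/16 = 1240.3125
χ² = Σ (O − E)² / E
  purple-flowered: (1683 − 1594.6875)² / 1594.6875 = 4.8907
  white-flowered: (1152 − 1240.3125)² / 1240.3125 = 6.2880
χ² = 4.8907 + 6.2880 = 11.1787 ≈ 11.179
Degrees of freedom = 2 − 1 = 1; critical value at α = 0.05 is 3.841.
Since 11.179 > 3.841, we reject the null hypothesis — the data do not fit the 9:7 ratio.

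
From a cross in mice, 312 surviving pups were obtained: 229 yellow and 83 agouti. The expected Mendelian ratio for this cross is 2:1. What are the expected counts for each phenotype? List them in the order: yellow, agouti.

208, 104

Total ratio parts = 3. Expected numbers out of 312:
  yellow: 312 × 2/3 = 208
  agouti: 312 × 1/3 = 104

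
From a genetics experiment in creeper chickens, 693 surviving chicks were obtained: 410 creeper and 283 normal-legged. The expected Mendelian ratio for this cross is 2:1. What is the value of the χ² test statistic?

The 2:1 ratio has 3 parts, so with N = 693 the expected counts are:
  creeper: 693 × 2/3 = 462
  normal-legged: 693 × 1/3 = 231
χ² = Σ (O − E)² / E
  creeper: (410 − 462)² / 462 = 5.8528
  normal-legged: (283 − 231)² / 231 = 11.7056
χ² = 5.8528 + 11.7056 = 17.5584 ≈ 17.558

17.558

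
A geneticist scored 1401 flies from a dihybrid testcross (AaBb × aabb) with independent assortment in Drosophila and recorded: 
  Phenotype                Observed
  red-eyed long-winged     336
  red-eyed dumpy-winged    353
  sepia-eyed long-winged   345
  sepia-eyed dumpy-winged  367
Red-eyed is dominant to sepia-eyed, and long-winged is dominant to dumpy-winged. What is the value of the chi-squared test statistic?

1.481

A dihybrid testcross with independent assortment gives a 1:1:1:1 ratio.
Under the 1:1:1:1 hypothesis (Σ ratio = 4, N = 1401):
  red-eyed long-winged: 1401 × 1/4 = 350.25
  red-eyed dumpy-winged: 1401 × 1/4 = 350.25
  sepia-eyed long-winged: 1401 × 1/4 = 350.25
  sepia-eyed dumpy-winged: 1401 × 1/4 = 350.25
χ² = Σ (O − E)² / E
  red-eyed long-winged: (336 − 350.25)² / 350.25 = 0.5798
  red-eyed dumpy-winged: (353 − 350.25)² / 350.25 = 0.0216
  sepia-eyed long-winged: (345 − 350.25)² / 350.25 = 0.0787
  sepia-eyed dumpy-winged: (367 − 350.25)² / 350.25 = 0.8010
χ² = 0.5798 + 0.0216 + 0.0787 + 0.8010 = 1.4811 ≈ 1.481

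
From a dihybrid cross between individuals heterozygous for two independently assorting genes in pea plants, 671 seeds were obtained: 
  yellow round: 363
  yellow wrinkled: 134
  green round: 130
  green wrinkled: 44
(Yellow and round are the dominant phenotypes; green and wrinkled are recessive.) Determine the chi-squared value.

1.326

A dihybrid F₂ with independent assortment and complete dominance at both loci gives a 9:3:3:1 phenotypic ratio.
Under the 9:3:3:1 hypothesis (Σ ratio = 16, N = 671):
  yellow round: 671 × 9/16 = 377.4375
  yellow wrinkled: 671 × 3/16 = 125.8125
  green round: 671 × 3/16 = 125.8125
  green wrinkled: 671 × 1/16 = 41.9375
χ² = Σ (O − E)² / E
  yellow round: (363 − 377.4375)² / 377.4375 = 0.5523
  yellow wrinkled: (134 − 125.8125)² / 125.8125 = 0.5328
  green round: (130 − 125.8125)² / 125.8125 = 0.1394
  green wrinkled: (44 − 41.9375)² / 41.9375 = 0.1014
χ² = 0.5523 + 0.5328 + 0.1394 + 0.1014 = 1.3259 ≈ 1.326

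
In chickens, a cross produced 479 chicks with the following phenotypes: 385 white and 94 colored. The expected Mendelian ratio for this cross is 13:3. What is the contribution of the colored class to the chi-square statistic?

0.195

Total ratio parts = 16. Expected numbers out of 479:
  white: 479 × 13/16 = 389.1875
  colored: 479 × 3/16 = 89.8125
Contribution of colored: (94 − 89.8125)² / 89.8125 = 0.1952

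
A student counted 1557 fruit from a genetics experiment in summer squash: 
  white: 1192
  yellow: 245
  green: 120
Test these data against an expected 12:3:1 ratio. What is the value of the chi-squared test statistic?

Total ratio parts = 16. Expected numbers out of 1557:
  white: 1557 × 12/16 = 1167.75
  yellow: 1557 × 3/16 = 291.9375
  green: 1557 × 1/16 = 97.3125
χ² = Σ (O − E)² / E
  white: (1192 − 1167.75)² / 1167.75 = 0.5036
  yellow: (245 − 291.9375)² / 291.9375 = 7.5466
  green: (120 − 97.3125)² / 97.3125 = 5.2894
χ² = 0.5036 + 7.5466 + 5.2894 = 13.3396 ≈ 13.340

13.340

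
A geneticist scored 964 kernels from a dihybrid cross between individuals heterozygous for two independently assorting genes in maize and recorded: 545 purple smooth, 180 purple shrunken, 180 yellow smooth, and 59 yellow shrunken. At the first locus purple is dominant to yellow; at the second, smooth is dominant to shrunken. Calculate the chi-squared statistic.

0.046

A dihybrid F₂ with independent assortment and complete dominance at both loci gives a 9:3:3:1 phenotypic ratio.
Under the 9:3:3:1 hypothesis (Σ ratio = 16, N = 964):
  purple smooth: 964 × 9/16 = 542.25
  purple shrunken: 964 × 3/16 = 180.75
  yellow smooth: 964 × 3/16 = 180.75
  yellow shrunken: 964 × 1/16 = 60.25
χ² = Σ (O − E)² / E
  purple smooth: (545 − 542.25)² / 542.25 = 0.0139
  purple shrunken: (180 − 180.75)² / 180.75 = 0.0031
  yellow smooth: (180 − 180.75)² / 180.75 = 0.0031
  yellow shrunken: (59 − 60.25)² / 60.25 = 0.0259
χ² = 0.0139 + 0.0031 + 0.0031 + 0.0259 = 0.046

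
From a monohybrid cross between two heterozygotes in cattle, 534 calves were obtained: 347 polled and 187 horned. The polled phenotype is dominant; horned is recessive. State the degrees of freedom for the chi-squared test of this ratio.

For a monohybrid cross between heterozygotes with complete dominance, the expected phenotypic ratio is 3:1.
A goodness-of-fit test with 2 phenotype classes has df = 2 − 1 = 1.

1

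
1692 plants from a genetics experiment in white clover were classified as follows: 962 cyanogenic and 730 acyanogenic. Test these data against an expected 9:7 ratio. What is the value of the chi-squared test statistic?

0.252

Total ratio parts = 16. Expected numbers out of 1692:
  cyanogenic: 1692 × 9/16 = 951.75
  acyanogenic: 1692 × 7/16 = 740.25
χ² = Σ (O − E)² / E
  cyanogenic: (962 − 951.75)² / 951.75 = 0.1104
  acyanogenic: (730 − 740.25)² / 740.25 = 0.1419
χ² = 0.1104 + 0.1419 = 0.2523 ≈ 0.252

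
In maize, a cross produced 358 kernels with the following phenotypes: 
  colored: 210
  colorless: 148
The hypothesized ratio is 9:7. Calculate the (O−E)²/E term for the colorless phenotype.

Total ratio parts = 16. Expected numbers out of 358:
  colored: 358 × 9/16 = 201.375
  colorless: 358 × 7/16 = 156.625
Contribution of colorless: (148 − 156.625)² / 156.625 = 0.4750

0.475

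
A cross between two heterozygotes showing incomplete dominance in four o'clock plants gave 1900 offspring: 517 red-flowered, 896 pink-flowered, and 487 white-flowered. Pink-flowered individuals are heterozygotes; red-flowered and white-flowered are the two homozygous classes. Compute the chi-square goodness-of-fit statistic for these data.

With incomplete dominance, a heterozygote × heterozygote cross gives a 1:2:1 phenotypic ratio.
Total ratio parts = 4. Expected numbers out of 1900:
  red-flowered: 1900 × 1/4 = 475
  pink-flowered: 1900 × 2/4 = 950
  white-flowered: 1900 × 1/4 = 475
χ² = Σ (O − E)² / E
  red-flowered: (517 − 475)² / 475 = 3.7137
  pink-flowered: (896 − 950)² / 950 = 3.0695
  white-flowered: (487 − 475)² / 475 = 0.3032
χ² = 3.7137 + 3.0695 + 0.3032 = 7.0864 ≈ 7.086

7.086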